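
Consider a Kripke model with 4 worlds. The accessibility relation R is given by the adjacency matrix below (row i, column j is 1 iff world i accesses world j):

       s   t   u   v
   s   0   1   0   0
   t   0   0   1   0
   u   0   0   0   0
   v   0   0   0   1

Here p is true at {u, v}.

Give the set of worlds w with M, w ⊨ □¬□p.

{u}

s: successors {t}; ¬□p there: t:F. ✗
t: successors {u}; ¬□p there: u:F. ✗
u: no successors, so □¬□p holds vacuously. ✓
v: successors {v}; ¬□p there: v:F. ✗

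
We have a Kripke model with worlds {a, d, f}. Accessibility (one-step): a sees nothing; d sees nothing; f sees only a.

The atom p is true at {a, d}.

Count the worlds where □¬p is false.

1

a: no successors, so □¬p holds vacuously. ✓
d: no successors, so □¬p holds vacuously. ✓
f: successors {a}; ¬p there: a:F. ✗
Satisfying worlds: {a, d}.
So □¬p fails at the other 1 world.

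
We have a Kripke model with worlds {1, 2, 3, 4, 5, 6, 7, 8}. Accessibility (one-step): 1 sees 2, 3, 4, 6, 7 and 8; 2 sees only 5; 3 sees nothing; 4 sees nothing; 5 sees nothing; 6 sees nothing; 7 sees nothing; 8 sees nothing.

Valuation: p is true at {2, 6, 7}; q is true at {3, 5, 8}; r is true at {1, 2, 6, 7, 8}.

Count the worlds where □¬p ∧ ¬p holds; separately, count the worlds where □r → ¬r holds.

4 and 5

For □¬p ∧ ¬p:
1: □¬p is F, ¬p is T. ✗
2: □¬p is T, ¬p is F. ✗
3: □¬p is T, ¬p is T. ✓
4: □¬p is T, ¬p is T. ✓
5: □¬p is T, ¬p is T. ✓
6: □¬p is T, ¬p is F. ✗
7: □¬p is T, ¬p is F. ✗
8: □¬p is T, ¬p is T. ✓
— 4 worlds.
For □r → ¬r:
1: □r is F, ¬r is F. ✓
2: □r is F, ¬r is F. ✓
3: □r is T, ¬r is T. ✓
4: □r is T, ¬r is T. ✓
5: □r is T, ¬r is T. ✓
6: □r is T, ¬r is F. ✗
7: □r is T, ¬r is F. ✗
8: □r is T, ¬r is F. ✗
— 5 worlds.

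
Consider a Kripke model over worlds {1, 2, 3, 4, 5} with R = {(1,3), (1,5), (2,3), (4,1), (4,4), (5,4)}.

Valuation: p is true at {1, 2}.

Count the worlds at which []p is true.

1: successors {3, 5}; p there: 3:F, 5:F. ✗
2: successors {3}; p there: 3:F. ✗
3: no successors, so []p holds vacuously. ✓
4: successors {1, 4}; p there: 1:T, 4:F. ✗
5: successors {4}; p there: 4:F. ✗
Satisfying worlds: {3}.

1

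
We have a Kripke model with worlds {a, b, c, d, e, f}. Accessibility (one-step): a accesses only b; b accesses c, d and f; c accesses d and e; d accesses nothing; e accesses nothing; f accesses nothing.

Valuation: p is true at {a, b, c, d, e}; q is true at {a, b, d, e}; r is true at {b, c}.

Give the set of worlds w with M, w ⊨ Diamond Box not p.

a: successors {b}; Box not p there: b:F. ✗
b: successors {c, d, f}; Box not p there: c:F, d:T, f:T. ✓
c: successors {d, e}; Box not p there: d:T, e:T. ✓
d: no successors, so Diamond Box not p fails. ✗
e: no successors, so Diamond Box not p fails. ✗
f: no successors, so Diamond Box not p fails. ✗

{b, c}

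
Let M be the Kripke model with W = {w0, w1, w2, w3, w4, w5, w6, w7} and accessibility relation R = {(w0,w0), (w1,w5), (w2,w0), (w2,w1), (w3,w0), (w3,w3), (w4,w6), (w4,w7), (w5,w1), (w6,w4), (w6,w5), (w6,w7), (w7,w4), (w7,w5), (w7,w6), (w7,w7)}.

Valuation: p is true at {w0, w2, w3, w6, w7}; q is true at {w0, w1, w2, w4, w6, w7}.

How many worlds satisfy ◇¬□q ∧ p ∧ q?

w0: ◇¬□q is F, p ∧ q is T. ✗
w1: ◇¬□q is F, p ∧ q is F. ✗
w2: ◇¬□q is T, p ∧ q is T. ✓
w3: ◇¬□q is T, p ∧ q is F. ✗
w4: ◇¬□q is T, p ∧ q is F. ✗
w5: ◇¬□q is T, p ∧ q is F. ✗
w6: ◇¬□q is T, p ∧ q is T. ✓
w7: ◇¬□q is T, p ∧ q is T. ✓
Satisfying worlds: {w2, w6, w7}.

3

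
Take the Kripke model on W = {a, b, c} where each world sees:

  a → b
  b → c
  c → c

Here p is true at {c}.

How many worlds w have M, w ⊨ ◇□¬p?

a: successors {b}; □¬p there: b:F. ✗
b: successors {c}; □¬p there: c:F. ✗
c: successors {c}; □¬p there: c:F. ✗
Satisfying worlds: ∅.

0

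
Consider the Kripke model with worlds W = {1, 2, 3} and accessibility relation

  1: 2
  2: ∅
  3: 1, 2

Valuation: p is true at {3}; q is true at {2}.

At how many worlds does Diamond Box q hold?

1: successors {2}; Box q there: 2:T. ✓
2: no successors, so Diamond Box q fails. ✗
3: successors {1, 2}; Box q there: 1:T, 2:T. ✓
Satisfying worlds: {1, 3}.

2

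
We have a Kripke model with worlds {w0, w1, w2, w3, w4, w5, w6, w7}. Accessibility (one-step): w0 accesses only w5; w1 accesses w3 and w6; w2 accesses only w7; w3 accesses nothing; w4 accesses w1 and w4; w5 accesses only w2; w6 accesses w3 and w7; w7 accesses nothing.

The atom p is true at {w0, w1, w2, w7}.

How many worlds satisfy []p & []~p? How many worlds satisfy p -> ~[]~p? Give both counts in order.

For []p & []~p:
w0: []p is F, []~p is T. ✗
w1: []p is F, []~p is T. ✗
w2: []p is T, []~p is F. ✗
w3: []p is T, []~p is T. ✓
w4: []p is F, []~p is F. ✗
w5: []p is T, []~p is F. ✗
w6: []p is F, []~p is F. ✗
w7: []p is T, []~p is T. ✓
— 2 worlds.
For p -> ~[]~p:
w0: p is T, ~[]~p is F. ✗
w1: p is T, ~[]~p is F. ✗
w2: p is T, ~[]~p is T. ✓
w3: p is F, ~[]~p is F. ✓
w4: p is F, ~[]~p is T. ✓
w5: p is F, ~[]~p is T. ✓
w6: p is F, ~[]~p is T. ✓
w7: p is T, ~[]~p is F. ✗
— 5 worlds.

2 and 5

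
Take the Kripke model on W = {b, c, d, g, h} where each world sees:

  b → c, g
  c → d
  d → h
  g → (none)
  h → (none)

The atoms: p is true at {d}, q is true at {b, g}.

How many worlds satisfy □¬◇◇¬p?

4

b: successors {c, g}; ¬◇◇¬p there: c:F, g:T. ✗
c: successors {d}; ¬◇◇¬p there: d:T. ✓
d: successors {h}; ¬◇◇¬p there: h:T. ✓
g: no successors, so □¬◇◇¬p holds vacuously. ✓
h: no successors, so □¬◇◇¬p holds vacuously. ✓
Satisfying worlds: {c, d, g, h}.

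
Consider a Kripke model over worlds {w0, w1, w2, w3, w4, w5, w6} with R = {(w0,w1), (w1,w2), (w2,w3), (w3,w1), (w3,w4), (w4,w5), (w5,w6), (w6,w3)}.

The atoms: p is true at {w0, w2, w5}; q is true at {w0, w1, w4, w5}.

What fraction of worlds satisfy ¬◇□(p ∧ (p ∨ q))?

5/7

w0: ◇□(p ∧ (p ∨ q)) is T. ✗
w1: ◇□(p ∧ (p ∨ q)) is F. ✓
w2: ◇□(p ∧ (p ∨ q)) is F. ✓
w3: ◇□(p ∧ (p ∨ q)) is T. ✗
w4: ◇□(p ∧ (p ∨ q)) is F. ✓
w5: ◇□(p ∧ (p ∨ q)) is F. ✓
w6: ◇□(p ∧ (p ∨ q)) is F. ✓
That's 5 of 7 worlds, so 5/7.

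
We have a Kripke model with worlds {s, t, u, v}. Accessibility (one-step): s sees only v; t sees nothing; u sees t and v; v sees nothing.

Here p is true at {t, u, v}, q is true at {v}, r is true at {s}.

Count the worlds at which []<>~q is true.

2

s: successors {v}; <>~q there: v:F. ✗
t: no successors, so []<>~q holds vacuously. ✓
u: successors {t, v}; <>~q there: t:F, v:F. ✗
v: no successors, so []<>~q holds vacuously. ✓
Satisfying worlds: {t, v}.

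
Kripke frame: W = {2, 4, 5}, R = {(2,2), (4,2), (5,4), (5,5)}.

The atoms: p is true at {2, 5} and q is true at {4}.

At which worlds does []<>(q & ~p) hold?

∅

2: successors {2}; <>(q & ~p) there: 2:F. ✗
4: successors {2}; <>(q & ~p) there: 2:F. ✗
5: successors {4, 5}; <>(q & ~p) there: 4:F, 5:T. ✗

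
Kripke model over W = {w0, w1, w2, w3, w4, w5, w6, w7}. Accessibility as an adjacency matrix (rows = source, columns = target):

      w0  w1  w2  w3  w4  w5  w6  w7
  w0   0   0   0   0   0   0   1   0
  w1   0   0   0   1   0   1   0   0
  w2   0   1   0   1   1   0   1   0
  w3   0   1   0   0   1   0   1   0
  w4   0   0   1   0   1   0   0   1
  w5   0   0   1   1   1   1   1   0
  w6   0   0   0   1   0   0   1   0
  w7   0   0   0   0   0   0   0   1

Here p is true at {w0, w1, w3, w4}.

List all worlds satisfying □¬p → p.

{w0, w1, w2, w3, w4, w5, w6}

w0: □¬p is T, p is T. ✓
w1: □¬p is F, p is T. ✓
w2: □¬p is F, p is F. ✓
w3: □¬p is F, p is T. ✓
w4: □¬p is F, p is T. ✓
w5: □¬p is F, p is F. ✓
w6: □¬p is F, p is F. ✓
w7: □¬p is T, p is F. ✗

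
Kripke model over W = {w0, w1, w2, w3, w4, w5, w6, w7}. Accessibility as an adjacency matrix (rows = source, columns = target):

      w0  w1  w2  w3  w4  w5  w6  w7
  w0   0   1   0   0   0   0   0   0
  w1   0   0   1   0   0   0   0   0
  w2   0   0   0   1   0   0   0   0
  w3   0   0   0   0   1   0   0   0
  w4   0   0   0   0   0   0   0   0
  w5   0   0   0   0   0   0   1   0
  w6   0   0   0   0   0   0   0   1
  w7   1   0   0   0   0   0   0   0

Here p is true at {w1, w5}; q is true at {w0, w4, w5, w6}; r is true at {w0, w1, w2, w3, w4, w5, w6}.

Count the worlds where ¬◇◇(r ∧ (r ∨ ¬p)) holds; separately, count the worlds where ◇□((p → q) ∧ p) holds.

For ¬◇◇(r ∧ (r ∨ ¬p)):
w0: ◇◇(r ∧ (r ∨ ¬p)) is T. ✗
w1: ◇◇(r ∧ (r ∨ ¬p)) is T. ✗
w2: ◇◇(r ∧ (r ∨ ¬p)) is T. ✗
w3: ◇◇(r ∧ (r ∨ ¬p)) is F. ✓
w4: ◇◇(r ∧ (r ∨ ¬p)) is F. ✓
w5: ◇◇(r ∧ (r ∨ ¬p)) is F. ✓
w6: ◇◇(r ∧ (r ∨ ¬p)) is T. ✗
w7: ◇◇(r ∧ (r ∨ ¬p)) is T. ✗
— 3 worlds.
For ◇□((p → q) ∧ p):
w0: successors {w1}; □((p → q) ∧ p) there: w1:F. ✗
w1: successors {w2}; □((p → q) ∧ p) there: w2:F. ✗
w2: successors {w3}; □((p → q) ∧ p) there: w3:F. ✗
w3: successors {w4}; □((p → q) ∧ p) there: w4:T. ✓
w4: no successors, so ◇□((p → q) ∧ p) fails. ✗
w5: successors {w6}; □((p → q) ∧ p) there: w6:F. ✗
w6: successors {w7}; □((p → q) ∧ p) there: w7:F. ✗
w7: successors {w0}; □((p → q) ∧ p) there: w0:F. ✗
— 1 world.

3 and 1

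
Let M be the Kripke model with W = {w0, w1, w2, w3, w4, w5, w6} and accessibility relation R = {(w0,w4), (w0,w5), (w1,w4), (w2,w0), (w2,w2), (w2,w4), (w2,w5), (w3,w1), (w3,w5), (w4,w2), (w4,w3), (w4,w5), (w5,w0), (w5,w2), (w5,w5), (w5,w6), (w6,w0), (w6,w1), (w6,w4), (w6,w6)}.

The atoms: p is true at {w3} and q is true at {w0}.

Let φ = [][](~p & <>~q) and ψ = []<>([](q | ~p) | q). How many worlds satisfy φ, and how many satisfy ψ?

For [][](~p & <>~q):
w0: successors {w4, w5}; [](~p & <>~q) there: w4:F, w5:T. ✗
w1: successors {w4}; [](~p & <>~q) there: w4:F. ✗
w2: successors {w0, w2, w4, w5}; [](~p & <>~q) there: w0:T, w2:T, w4:F, w5:T. ✗
w3: successors {w1, w5}; [](~p & <>~q) there: w1:T, w5:T. ✓
w4: successors {w2, w3, w5}; [](~p & <>~q) there: w2:T, w3:T, w5:T. ✓
w5: successors {w0, w2, w5, w6}; [](~p & <>~q) there: w0:T, w2:T, w5:T, w6:T. ✓
w6: successors {w0, w1, w4, w6}; [](~p & <>~q) there: w0:T, w1:T, w4:F, w6:T. ✗
— 3 worlds.
For []<>([](q | ~p) | q):
w0: successors {w4, w5}; <>([](q | ~p) | q) there: w4:T, w5:T. ✓
w1: successors {w4}; <>([](q | ~p) | q) there: w4:T. ✓
w2: successors {w0, w2, w4, w5}; <>([](q | ~p) | q) there: w0:T, w2:T, w4:T, w5:T. ✓
w3: successors {w1, w5}; <>([](q | ~p) | q) there: w1:F, w5:T. ✗
w4: successors {w2, w3, w5}; <>([](q | ~p) | q) there: w2:T, w3:T, w5:T. ✓
w5: successors {w0, w2, w5, w6}; <>([](q | ~p) | q) there: w0:T, w2:T, w5:T, w6:T. ✓
w6: successors {w0, w1, w4, w6}; <>([](q | ~p) | q) there: w0:T, w1:F, w4:T, w6:T. ✗
— 5 worlds.

3 and 5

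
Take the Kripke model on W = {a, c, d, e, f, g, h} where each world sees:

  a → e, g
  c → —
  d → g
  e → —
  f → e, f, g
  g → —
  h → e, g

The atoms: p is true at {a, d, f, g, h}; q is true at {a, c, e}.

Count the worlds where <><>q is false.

6

a: successors {e, g}; <>q there: e:F, g:F. ✗
c: no successors, so <><>q fails. ✗
d: successors {g}; <>q there: g:F. ✗
e: no successors, so <><>q fails. ✗
f: successors {e, f, g}; <>q there: e:F, f:T, g:F. ✓
g: no successors, so <><>q fails. ✗
h: successors {e, g}; <>q there: e:F, g:F. ✗
Satisfying worlds: {f}.
So <><>q fails at the other 6 worlds.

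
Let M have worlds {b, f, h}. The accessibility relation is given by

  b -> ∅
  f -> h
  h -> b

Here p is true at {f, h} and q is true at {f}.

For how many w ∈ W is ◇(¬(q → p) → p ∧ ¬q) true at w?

2

b: no successors, so ◇(¬(q → p) → p ∧ ¬q) fails. ✗
f: successors {h}; ¬(q → p) → p ∧ ¬q there: h:T. ✓
h: successors {b}; ¬(q → p) → p ∧ ¬q there: b:T. ✓
Satisfying worlds: {f, h}.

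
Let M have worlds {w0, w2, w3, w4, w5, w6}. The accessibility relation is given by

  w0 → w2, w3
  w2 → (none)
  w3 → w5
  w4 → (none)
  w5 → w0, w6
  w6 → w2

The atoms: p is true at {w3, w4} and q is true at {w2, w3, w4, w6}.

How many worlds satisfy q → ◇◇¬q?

3

w0: q is F, ◇◇¬q is T. ✓
w2: q is T, ◇◇¬q is F. ✗
w3: q is T, ◇◇¬q is T. ✓
w4: q is T, ◇◇¬q is F. ✗
w5: q is F, ◇◇¬q is F. ✓
w6: q is T, ◇◇¬q is F. ✗
Satisfying worlds: {w0, w3, w5}.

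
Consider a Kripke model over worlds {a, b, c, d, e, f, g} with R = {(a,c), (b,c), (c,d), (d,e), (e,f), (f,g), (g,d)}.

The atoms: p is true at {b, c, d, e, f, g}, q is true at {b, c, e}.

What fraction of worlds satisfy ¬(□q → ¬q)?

1/7

a: □q → ¬q is T. ✗
b: □q → ¬q is F. ✓
c: □q → ¬q is T. ✗
d: □q → ¬q is T. ✗
e: □q → ¬q is T. ✗
f: □q → ¬q is T. ✗
g: □q → ¬q is T. ✗
That's 1 of 7 worlds, so 1/7.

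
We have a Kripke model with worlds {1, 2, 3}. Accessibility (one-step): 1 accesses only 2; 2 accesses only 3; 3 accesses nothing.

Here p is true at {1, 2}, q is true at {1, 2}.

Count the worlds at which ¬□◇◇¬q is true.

1: □◇◇¬q is F. ✓
2: □◇◇¬q is F. ✓
3: □◇◇¬q is T. ✗
Satisfying worlds: {1, 2}.

2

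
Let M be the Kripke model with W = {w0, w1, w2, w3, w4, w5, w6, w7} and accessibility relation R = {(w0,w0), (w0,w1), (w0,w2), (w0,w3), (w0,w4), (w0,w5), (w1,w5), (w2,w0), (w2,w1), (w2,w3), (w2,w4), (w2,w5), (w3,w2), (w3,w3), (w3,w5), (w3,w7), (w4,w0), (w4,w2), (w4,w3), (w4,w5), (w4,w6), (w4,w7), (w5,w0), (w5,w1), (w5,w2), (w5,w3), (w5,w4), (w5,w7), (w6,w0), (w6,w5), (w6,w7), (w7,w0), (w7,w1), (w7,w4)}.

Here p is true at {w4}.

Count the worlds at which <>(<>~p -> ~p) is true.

w0: successors {w0, w1, w2, w3, w4, w5}; <>~p -> ~p there: w0:T, w1:T, w2:T, w3:T, w4:F, w5:T. ✓
w1: successors {w5}; <>~p -> ~p there: w5:T. ✓
w2: successors {w0, w1, w3, w4, w5}; <>~p -> ~p there: w0:T, w1:T, w3:T, w4:F, w5:T. ✓
w3: successors {w2, w3, w5, w7}; <>~p -> ~p there: w2:T, w3:T, w5:T, w7:T. ✓
w4: successors {w0, w2, w3, w5, w6, w7}; <>~p -> ~p there: w0:T, w2:T, w3:T, w5:T, w6:T, w7:T. ✓
w5: successors {w0, w1, w2, w3, w4, w7}; <>~p -> ~p there: w0:T, w1:T, w2:T, w3:T, w4:F, w7:T. ✓
w6: successors {w0, w5, w7}; <>~p -> ~p there: w0:T, w5:T, w7:T. ✓
w7: successors {w0, w1, w4}; <>~p -> ~p there: w0:T, w1:T, w4:F. ✓
Satisfying worlds: {w0, w1, w2, w3, w4, w5, w6, w7}.

8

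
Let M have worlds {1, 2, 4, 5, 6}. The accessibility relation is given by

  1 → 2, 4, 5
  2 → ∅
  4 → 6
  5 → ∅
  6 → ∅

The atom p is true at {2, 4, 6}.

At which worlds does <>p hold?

1: successors {2, 4, 5}; p there: 2:T, 4:T, 5:F. ✓
2: no successors, so <>p fails. ✗
4: successors {6}; p there: 6:T. ✓
5: no successors, so <>p fails. ✗
6: no successors, so <>p fails. ✗

{1, 4}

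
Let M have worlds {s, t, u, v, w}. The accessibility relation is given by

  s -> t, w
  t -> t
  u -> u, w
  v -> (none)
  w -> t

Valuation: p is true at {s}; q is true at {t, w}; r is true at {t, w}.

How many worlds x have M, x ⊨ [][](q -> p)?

s: successors {t, w}; [](q -> p) there: t:F, w:F. ✗
t: successors {t}; [](q -> p) there: t:F. ✗
u: successors {u, w}; [](q -> p) there: u:F, w:F. ✗
v: no successors, so [][](q -> p) holds vacuously. ✓
w: successors {t}; [](q -> p) there: t:F. ✗
Satisfying worlds: {v}.

1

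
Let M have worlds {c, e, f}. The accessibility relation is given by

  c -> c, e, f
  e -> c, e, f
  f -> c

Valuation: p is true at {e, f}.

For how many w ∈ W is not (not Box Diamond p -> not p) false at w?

2

c: not Box Diamond p -> not p is T. ✗
e: not Box Diamond p -> not p is F. ✓
f: not Box Diamond p -> not p is T. ✗
Satisfying worlds: {e}.
So not (not Box Diamond p -> not p) fails at the other 2 worlds.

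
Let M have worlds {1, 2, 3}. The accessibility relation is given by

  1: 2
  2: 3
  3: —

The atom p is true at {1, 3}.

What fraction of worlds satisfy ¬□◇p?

1: □◇p is T. ✗
2: □◇p is F. ✓
3: □◇p is T. ✗
That's 1 of 3 worlds, so 1/3.

1/3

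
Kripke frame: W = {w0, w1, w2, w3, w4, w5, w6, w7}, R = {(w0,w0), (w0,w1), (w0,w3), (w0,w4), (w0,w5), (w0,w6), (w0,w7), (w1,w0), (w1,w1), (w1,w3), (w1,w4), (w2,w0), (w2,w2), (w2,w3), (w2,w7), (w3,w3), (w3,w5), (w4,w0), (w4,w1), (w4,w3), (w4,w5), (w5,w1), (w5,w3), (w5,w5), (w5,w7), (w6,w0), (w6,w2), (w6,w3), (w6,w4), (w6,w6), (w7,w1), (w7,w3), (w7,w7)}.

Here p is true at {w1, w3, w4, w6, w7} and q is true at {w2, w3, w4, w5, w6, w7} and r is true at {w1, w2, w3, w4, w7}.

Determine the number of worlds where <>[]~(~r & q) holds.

w0: successors {w0, w1, w3, w4, w5, w6, w7}; []~(~r & q) there: w0:F, w1:T, w3:F, w4:F, w5:F, w6:F, w7:T. ✓
w1: successors {w0, w1, w3, w4}; []~(~r & q) there: w0:F, w1:T, w3:F, w4:F. ✓
w2: successors {w0, w2, w3, w7}; []~(~r & q) there: w0:F, w2:T, w3:F, w7:T. ✓
w3: successors {w3, w5}; []~(~r & q) there: w3:F, w5:F. ✗
w4: successors {w0, w1, w3, w5}; []~(~r & q) there: w0:F, w1:T, w3:F, w5:F. ✓
w5: successors {w1, w3, w5, w7}; []~(~r & q) there: w1:T, w3:F, w5:F, w7:T. ✓
w6: successors {w0, w2, w3, w4, w6}; []~(~r & q) there: w0:F, w2:T, w3:F, w4:F, w6:F. ✓
w7: successors {w1, w3, w7}; []~(~r & q) there: w1:T, w3:F, w7:T. ✓
Satisfying worlds: {w0, w1, w2, w4, w5, w6, w7}.

7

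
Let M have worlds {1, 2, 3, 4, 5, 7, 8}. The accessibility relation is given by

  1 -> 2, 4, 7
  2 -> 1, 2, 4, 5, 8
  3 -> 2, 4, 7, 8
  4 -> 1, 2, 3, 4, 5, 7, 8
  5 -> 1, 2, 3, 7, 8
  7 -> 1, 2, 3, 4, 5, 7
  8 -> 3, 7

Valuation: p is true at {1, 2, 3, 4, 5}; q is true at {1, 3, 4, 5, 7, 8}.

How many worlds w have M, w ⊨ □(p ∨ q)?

7

1: successors {2, 4, 7}; p ∨ q there: 2:T, 4:T, 7:T. ✓
2: successors {1, 2, 4, 5, 8}; p ∨ q there: 1:T, 2:T, 4:T, 5:T, 8:T. ✓
3: successors {2, 4, 7, 8}; p ∨ q there: 2:T, 4:T, 7:T, 8:T. ✓
4: successors {1, 2, 3, 4, 5, 7, 8}; p ∨ q there: 1:T, 2:T, 3:T, 4:T, 5:T, 7:T, 8:T. ✓
5: successors {1, 2, 3, 7, 8}; p ∨ q there: 1:T, 2:T, 3:T, 7:T, 8:T. ✓
7: successors {1, 2, 3, 4, 5, 7}; p ∨ q there: 1:T, 2:T, 3:T, 4:T, 5:T, 7:T. ✓
8: successors {3, 7}; p ∨ q there: 3:T, 7:T. ✓
Satisfying worlds: {1, 2, 3, 4, 5, 7, 8}.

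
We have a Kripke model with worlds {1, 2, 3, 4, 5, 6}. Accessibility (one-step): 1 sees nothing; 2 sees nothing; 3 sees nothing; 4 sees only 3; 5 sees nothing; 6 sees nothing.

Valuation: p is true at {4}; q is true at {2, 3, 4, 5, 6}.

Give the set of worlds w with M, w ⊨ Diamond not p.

{4}

1: no successors, so Diamond not p fails. ✗
2: no successors, so Diamond not p fails. ✗
3: no successors, so Diamond not p fails. ✗
4: successors {3}; not p there: 3:T. ✓
5: no successors, so Diamond not p fails. ✗
6: no successors, so Diamond not p fails. ✗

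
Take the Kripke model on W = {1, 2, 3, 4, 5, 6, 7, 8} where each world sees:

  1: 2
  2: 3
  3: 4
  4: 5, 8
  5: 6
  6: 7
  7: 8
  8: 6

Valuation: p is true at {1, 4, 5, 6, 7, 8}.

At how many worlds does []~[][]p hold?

0

1: successors {2}; ~[][]p there: 2:F. ✗
2: successors {3}; ~[][]p there: 3:F. ✗
3: successors {4}; ~[][]p there: 4:F. ✗
4: successors {5, 8}; ~[][]p there: 5:F, 8:F. ✗
5: successors {6}; ~[][]p there: 6:F. ✗
6: successors {7}; ~[][]p there: 7:F. ✗
7: successors {8}; ~[][]p there: 8:F. ✗
8: successors {6}; ~[][]p there: 6:F. ✗
Satisfying worlds: ∅.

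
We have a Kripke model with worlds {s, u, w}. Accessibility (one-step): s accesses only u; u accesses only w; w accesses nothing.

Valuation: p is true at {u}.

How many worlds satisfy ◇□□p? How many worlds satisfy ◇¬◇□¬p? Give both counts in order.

For ◇□□p:
s: successors {u}; □□p there: u:T. ✓
u: successors {w}; □□p there: w:T. ✓
w: no successors, so ◇□□p fails. ✗
— 2 worlds.
For ◇¬◇□¬p:
s: successors {u}; ¬◇□¬p there: u:F. ✗
u: successors {w}; ¬◇□¬p there: w:T. ✓
w: no successors, so ◇¬◇□¬p fails. ✗
— 1 world.

2 and 1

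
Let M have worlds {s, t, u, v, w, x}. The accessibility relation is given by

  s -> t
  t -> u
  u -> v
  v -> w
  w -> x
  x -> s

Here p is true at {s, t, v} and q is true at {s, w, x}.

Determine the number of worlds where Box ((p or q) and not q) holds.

s: successors {t}; (p or q) and not q there: t:T. ✓
t: successors {u}; (p or q) and not q there: u:F. ✗
u: successors {v}; (p or q) and not q there: v:T. ✓
v: successors {w}; (p or q) and not q there: w:F. ✗
w: successors {x}; (p or q) and not q there: x:F. ✗
x: successors {s}; (p or q) and not q there: s:F. ✗
Satisfying worlds: {s, u}.

2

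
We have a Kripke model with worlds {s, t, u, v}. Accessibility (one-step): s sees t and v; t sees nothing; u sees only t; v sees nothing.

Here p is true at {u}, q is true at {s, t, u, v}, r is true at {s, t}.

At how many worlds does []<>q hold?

2

s: successors {t, v}; <>q there: t:F, v:F. ✗
t: no successors, so []<>q holds vacuously. ✓
u: successors {t}; <>q there: t:F. ✗
v: no successors, so []<>q holds vacuously. ✓
Satisfying worlds: {t, v}.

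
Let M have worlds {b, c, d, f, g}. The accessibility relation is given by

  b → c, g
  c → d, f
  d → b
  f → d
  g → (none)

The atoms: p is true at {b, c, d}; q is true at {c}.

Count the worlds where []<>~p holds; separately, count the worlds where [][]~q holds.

For []<>~p:
b: successors {c, g}; <>~p there: c:T, g:F. ✗
c: successors {d, f}; <>~p there: d:F, f:F. ✗
d: successors {b}; <>~p there: b:T. ✓
f: successors {d}; <>~p there: d:F. ✗
g: no successors, so []<>~p holds vacuously. ✓
— 2 worlds.
For [][]~q:
b: successors {c, g}; []~q there: c:T, g:T. ✓
c: successors {d, f}; []~q there: d:T, f:T. ✓
d: successors {b}; []~q there: b:F. ✗
f: successors {d}; []~q there: d:T. ✓
g: no successors, so [][]~q holds vacuously. ✓
— 4 worlds.

2 and 4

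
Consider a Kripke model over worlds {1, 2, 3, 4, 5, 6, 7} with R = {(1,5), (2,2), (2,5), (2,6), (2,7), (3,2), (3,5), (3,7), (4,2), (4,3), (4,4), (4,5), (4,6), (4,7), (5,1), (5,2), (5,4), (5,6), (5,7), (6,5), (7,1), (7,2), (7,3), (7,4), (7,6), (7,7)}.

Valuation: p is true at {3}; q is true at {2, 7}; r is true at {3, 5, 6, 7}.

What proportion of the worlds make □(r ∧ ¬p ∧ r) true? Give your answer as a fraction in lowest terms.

2/7

1: successors {5}; r ∧ ¬p ∧ r there: 5:T. ✓
2: successors {2, 5, 6, 7}; r ∧ ¬p ∧ r there: 2:F, 5:T, 6:T, 7:T. ✗
3: successors {2, 5, 7}; r ∧ ¬p ∧ r there: 2:F, 5:T, 7:T. ✗
4: successors {2, 3, 4, 5, 6, 7}; r ∧ ¬p ∧ r there: 2:F, 3:F, 4:F, 5:T, 6:T, 7:T. ✗
5: successors {1, 2, 4, 6, 7}; r ∧ ¬p ∧ r there: 1:F, 2:F, 4:F, 6:T, 7:T. ✗
6: successors {5}; r ∧ ¬p ∧ r there: 5:T. ✓
7: successors {1, 2, 3, 4, 6, 7}; r ∧ ¬p ∧ r there: 1:F, 2:F, 3:F, 4:F, 6:T, 7:T. ✗
That's 2 of 7 worlds, so 2/7.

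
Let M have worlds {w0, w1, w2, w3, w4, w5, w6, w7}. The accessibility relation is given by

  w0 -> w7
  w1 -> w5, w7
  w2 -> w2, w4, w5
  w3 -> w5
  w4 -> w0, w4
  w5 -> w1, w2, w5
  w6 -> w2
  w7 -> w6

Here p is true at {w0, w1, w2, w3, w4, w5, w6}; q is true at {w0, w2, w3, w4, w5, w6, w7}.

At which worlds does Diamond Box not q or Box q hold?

w0: Diamond Box not q is F, Box q is T. ✓
w1: Diamond Box not q is F, Box q is T. ✓
w2: Diamond Box not q is F, Box q is T. ✓
w3: Diamond Box not q is F, Box q is T. ✓
w4: Diamond Box not q is F, Box q is T. ✓
w5: Diamond Box not q is F, Box q is F. ✗
w6: Diamond Box not q is F, Box q is T. ✓
w7: Diamond Box not q is F, Box q is T. ✓

{w0, w1, w2, w3, w4, w6, w7}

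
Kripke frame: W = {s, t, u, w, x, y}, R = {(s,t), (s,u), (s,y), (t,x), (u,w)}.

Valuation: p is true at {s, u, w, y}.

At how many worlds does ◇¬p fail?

4

s: successors {t, u, y}; ¬p there: t:T, u:F, y:F. ✓
t: successors {x}; ¬p there: x:T. ✓
u: successors {w}; ¬p there: w:F. ✗
w: no successors, so ◇¬p fails. ✗
x: no successors, so ◇¬p fails. ✗
y: no successors, so ◇¬p fails. ✗
Satisfying worlds: {s, t}.
So ◇¬p fails at the other 4 worlds.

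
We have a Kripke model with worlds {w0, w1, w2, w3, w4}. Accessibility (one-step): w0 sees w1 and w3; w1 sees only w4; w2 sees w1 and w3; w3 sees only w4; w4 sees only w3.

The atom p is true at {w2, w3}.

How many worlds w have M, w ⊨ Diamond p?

3

w0: successors {w1, w3}; p there: w1:F, w3:T. ✓
w1: successors {w4}; p there: w4:F. ✗
w2: successors {w1, w3}; p there: w1:F, w3:T. ✓
w3: successors {w4}; p there: w4:F. ✗
w4: successors {w3}; p there: w3:T. ✓
Satisfying worlds: {w0, w2, w4}.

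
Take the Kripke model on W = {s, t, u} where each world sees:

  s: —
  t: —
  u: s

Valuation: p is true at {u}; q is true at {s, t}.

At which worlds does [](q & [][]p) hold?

{s, t, u}

s: no successors, so [](q & [][]p) holds vacuously. ✓
t: no successors, so [](q & [][]p) holds vacuously. ✓
u: successors {s}; q & [][]p there: s:T. ✓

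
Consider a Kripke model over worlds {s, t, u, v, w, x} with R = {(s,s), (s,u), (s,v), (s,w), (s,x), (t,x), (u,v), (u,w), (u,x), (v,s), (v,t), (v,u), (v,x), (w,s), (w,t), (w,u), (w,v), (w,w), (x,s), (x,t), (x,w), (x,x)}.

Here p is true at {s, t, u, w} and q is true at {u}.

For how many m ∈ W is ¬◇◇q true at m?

s: ◇◇q is T. ✗
t: ◇◇q is F. ✓
u: ◇◇q is T. ✗
v: ◇◇q is T. ✗
w: ◇◇q is T. ✗
x: ◇◇q is T. ✗
Satisfying worlds: {t}.

1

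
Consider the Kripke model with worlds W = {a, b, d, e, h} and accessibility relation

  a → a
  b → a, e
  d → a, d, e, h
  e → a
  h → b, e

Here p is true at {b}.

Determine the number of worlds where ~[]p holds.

a: []p is F. ✓
b: []p is F. ✓
d: []p is F. ✓
e: []p is F. ✓
h: []p is F. ✓
Satisfying worlds: {a, b, d, e, h}.

5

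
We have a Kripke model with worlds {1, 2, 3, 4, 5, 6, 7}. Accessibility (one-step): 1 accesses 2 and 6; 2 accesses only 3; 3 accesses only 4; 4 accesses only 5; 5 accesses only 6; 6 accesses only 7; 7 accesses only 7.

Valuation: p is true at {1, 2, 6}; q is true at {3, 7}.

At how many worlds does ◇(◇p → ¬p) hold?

7

1: successors {2, 6}; ◇p → ¬p there: 2:T, 6:T. ✓
2: successors {3}; ◇p → ¬p there: 3:T. ✓
3: successors {4}; ◇p → ¬p there: 4:T. ✓
4: successors {5}; ◇p → ¬p there: 5:T. ✓
5: successors {6}; ◇p → ¬p there: 6:T. ✓
6: successors {7}; ◇p → ¬p there: 7:T. ✓
7: successors {7}; ◇p → ¬p there: 7:T. ✓
Satisfying worlds: {1, 2, 3, 4, 5, 6, 7}.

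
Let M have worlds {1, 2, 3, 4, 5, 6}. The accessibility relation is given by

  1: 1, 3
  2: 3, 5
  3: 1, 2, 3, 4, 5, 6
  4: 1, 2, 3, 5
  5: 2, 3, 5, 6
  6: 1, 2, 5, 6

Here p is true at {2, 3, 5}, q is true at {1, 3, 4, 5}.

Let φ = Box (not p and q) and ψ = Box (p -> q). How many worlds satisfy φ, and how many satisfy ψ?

For Box (not p and q):
1: successors {1, 3}; not p and q there: 1:T, 3:F. ✗
2: successors {3, 5}; not p and q there: 3:F, 5:F. ✗
3: successors {1, 2, 3, 4, 5, 6}; not p and q there: 1:T, 2:F, 3:F, 4:T, 5:F, 6:F. ✗
4: successors {1, 2, 3, 5}; not p and q there: 1:T, 2:F, 3:F, 5:F. ✗
5: successors {2, 3, 5, 6}; not p and q there: 2:F, 3:F, 5:F, 6:F. ✗
6: successors {1, 2, 5, 6}; not p and q there: 1:T, 2:F, 5:F, 6:F. ✗
— 0 worlds.
For Box (p -> q):
1: successors {1, 3}; p -> q there: 1:T, 3:T. ✓
2: successors {3, 5}; p -> q there: 3:T, 5:T. ✓
3: successors {1, 2, 3, 4, 5, 6}; p -> q there: 1:T, 2:F, 3:T, 4:T, 5:T, 6:T. ✗
4: successors {1, 2, 3, 5}; p -> q there: 1:T, 2:F, 3:T, 5:T. ✗
5: successors {2, 3, 5, 6}; p -> q there: 2:F, 3:T, 5:T, 6:T. ✗
6: successors {1, 2, 5, 6}; p -> q there: 1:T, 2:F, 5:T, 6:T. ✗
— 2 worlds.

0 and 2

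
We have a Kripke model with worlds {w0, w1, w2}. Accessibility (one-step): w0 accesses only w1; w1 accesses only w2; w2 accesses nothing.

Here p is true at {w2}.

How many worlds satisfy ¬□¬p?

1

w0: □¬p is T. ✗
w1: □¬p is F. ✓
w2: □¬p is T. ✗
Satisfying worlds: {w1}.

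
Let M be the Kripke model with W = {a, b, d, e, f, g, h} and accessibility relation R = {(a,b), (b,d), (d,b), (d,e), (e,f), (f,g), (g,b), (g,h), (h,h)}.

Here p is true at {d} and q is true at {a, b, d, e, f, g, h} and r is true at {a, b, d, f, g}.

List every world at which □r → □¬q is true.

a: □r is T, □¬q is F. ✗
b: □r is T, □¬q is F. ✗
d: □r is F, □¬q is F. ✓
e: □r is T, □¬q is F. ✗
f: □r is T, □¬q is F. ✗
g: □r is F, □¬q is F. ✓
h: □r is F, □¬q is F. ✓

{d, g, h}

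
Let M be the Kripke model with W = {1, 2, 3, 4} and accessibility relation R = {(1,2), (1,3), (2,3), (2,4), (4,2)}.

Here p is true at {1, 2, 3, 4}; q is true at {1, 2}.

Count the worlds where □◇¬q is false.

2

1: successors {2, 3}; ◇¬q there: 2:T, 3:F. ✗
2: successors {3, 4}; ◇¬q there: 3:F, 4:F. ✗
3: no successors, so □◇¬q holds vacuously. ✓
4: successors {2}; ◇¬q there: 2:T. ✓
Satisfying worlds: {3, 4}.
So □◇¬q fails at the other 2 worlds.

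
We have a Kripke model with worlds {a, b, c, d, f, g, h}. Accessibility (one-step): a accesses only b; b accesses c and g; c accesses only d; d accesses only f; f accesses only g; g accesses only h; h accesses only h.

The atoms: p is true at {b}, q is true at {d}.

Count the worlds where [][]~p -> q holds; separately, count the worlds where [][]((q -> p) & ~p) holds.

For [][]~p -> q:
a: [][]~p is T, q is F. ✗
b: [][]~p is T, q is F. ✗
c: [][]~p is T, q is F. ✗
d: [][]~p is T, q is T. ✓
f: [][]~p is T, q is F. ✗
g: [][]~p is T, q is F. ✗
h: [][]~p is T, q is F. ✗
— 1 world.
For [][]((q -> p) & ~p):
a: successors {b}; []((q -> p) & ~p) there: b:T. ✓
b: successors {c, g}; []((q -> p) & ~p) there: c:F, g:T. ✗
c: successors {d}; []((q -> p) & ~p) there: d:T. ✓
d: successors {f}; []((q -> p) & ~p) there: f:T. ✓
f: successors {g}; []((q -> p) & ~p) there: g:T. ✓
g: successors {h}; []((q -> p) & ~p) there: h:T. ✓
h: successors {h}; []((q -> p) & ~p) there: h:T. ✓
— 6 worlds.

1 and 6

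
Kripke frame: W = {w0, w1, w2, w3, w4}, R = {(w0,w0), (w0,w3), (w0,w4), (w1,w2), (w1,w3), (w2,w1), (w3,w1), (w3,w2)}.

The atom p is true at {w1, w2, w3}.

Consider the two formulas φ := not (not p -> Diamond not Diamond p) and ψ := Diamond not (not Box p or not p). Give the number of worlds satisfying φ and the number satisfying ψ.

1 and 4

For not (not p -> Diamond not Diamond p):
w0: not p -> Diamond not Diamond p is T. ✗
w1: not p -> Diamond not Diamond p is T. ✗
w2: not p -> Diamond not Diamond p is T. ✗
w3: not p -> Diamond not Diamond p is T. ✗
w4: not p -> Diamond not Diamond p is F. ✓
— 1 world.
For Diamond not (not Box p or not p):
w0: successors {w0, w3, w4}; not (not Box p or not p) there: w0:F, w3:T, w4:F. ✓
w1: successors {w2, w3}; not (not Box p or not p) there: w2:T, w3:T. ✓
w2: successors {w1}; not (not Box p or not p) there: w1:T. ✓
w3: successors {w1, w2}; not (not Box p or not p) there: w1:T, w2:T. ✓
w4: no successors, so Diamond not (not Box p or not p) fails. ✗
— 4 worlds.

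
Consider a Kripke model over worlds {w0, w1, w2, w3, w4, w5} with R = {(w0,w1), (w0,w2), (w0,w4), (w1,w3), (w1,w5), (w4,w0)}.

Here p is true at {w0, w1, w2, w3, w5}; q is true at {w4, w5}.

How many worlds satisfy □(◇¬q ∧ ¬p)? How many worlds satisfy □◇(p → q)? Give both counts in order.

For □(◇¬q ∧ ¬p):
w0: successors {w1, w2, w4}; ◇¬q ∧ ¬p there: w1:F, w2:F, w4:T. ✗
w1: successors {w3, w5}; ◇¬q ∧ ¬p there: w3:F, w5:F. ✗
w2: no successors, so □(◇¬q ∧ ¬p) holds vacuously. ✓
w3: no successors, so □(◇¬q ∧ ¬p) holds vacuously. ✓
w4: successors {w0}; ◇¬q ∧ ¬p there: w0:F. ✗
w5: no successors, so □(◇¬q ∧ ¬p) holds vacuously. ✓
— 3 worlds.
For □◇(p → q):
w0: successors {w1, w2, w4}; ◇(p → q) there: w1:T, w2:F, w4:F. ✗
w1: successors {w3, w5}; ◇(p → q) there: w3:F, w5:F. ✗
w2: no successors, so □◇(p → q) holds vacuously. ✓
w3: no successors, so □◇(p → q) holds vacuously. ✓
w4: successors {w0}; ◇(p → q) there: w0:T. ✓
w5: no successors, so □◇(p → q) holds vacuously. ✓
— 4 worlds.

3 and 4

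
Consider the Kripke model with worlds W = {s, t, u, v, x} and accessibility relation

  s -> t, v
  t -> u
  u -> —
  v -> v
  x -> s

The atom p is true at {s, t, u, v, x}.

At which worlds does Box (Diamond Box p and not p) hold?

s: successors {t, v}; Diamond Box p and not p there: t:F, v:F. ✗
t: successors {u}; Diamond Box p and not p there: u:F. ✗
u: no successors, so Box (Diamond Box p and not p) holds vacuously. ✓
v: successors {v}; Diamond Box p and not p there: v:F. ✗
x: successors {s}; Diamond Box p and not p there: s:F. ✗

{u}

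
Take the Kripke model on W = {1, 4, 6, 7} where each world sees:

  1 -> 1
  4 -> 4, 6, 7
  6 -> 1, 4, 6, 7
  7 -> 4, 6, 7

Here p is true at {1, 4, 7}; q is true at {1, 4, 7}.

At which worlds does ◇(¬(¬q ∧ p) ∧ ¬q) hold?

1: successors {1}; ¬(¬q ∧ p) ∧ ¬q there: 1:F. ✗
4: successors {4, 6, 7}; ¬(¬q ∧ p) ∧ ¬q there: 4:F, 6:T, 7:F. ✓
6: successors {1, 4, 6, 7}; ¬(¬q ∧ p) ∧ ¬q there: 1:F, 4:F, 6:T, 7:F. ✓
7: successors {4, 6, 7}; ¬(¬q ∧ p) ∧ ¬q there: 4:F, 6:T, 7:F. ✓

{4, 6, 7}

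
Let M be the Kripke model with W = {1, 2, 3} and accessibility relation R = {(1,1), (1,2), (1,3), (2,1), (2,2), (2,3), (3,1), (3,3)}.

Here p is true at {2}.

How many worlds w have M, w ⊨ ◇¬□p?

1: successors {1, 2, 3}; ¬□p there: 1:T, 2:T, 3:T. ✓
2: successors {1, 2, 3}; ¬□p there: 1:T, 2:T, 3:T. ✓
3: successors {1, 3}; ¬□p there: 1:T, 3:T. ✓
Satisfying worlds: {1, 2, 3}.

3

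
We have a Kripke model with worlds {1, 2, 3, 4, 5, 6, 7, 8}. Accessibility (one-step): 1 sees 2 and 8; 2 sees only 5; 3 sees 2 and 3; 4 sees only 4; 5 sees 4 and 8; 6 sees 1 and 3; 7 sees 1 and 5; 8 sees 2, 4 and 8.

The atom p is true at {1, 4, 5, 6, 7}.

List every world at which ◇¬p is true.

{1, 3, 5, 6, 8}

1: successors {2, 8}; ¬p there: 2:T, 8:T. ✓
2: successors {5}; ¬p there: 5:F. ✗
3: successors {2, 3}; ¬p there: 2:T, 3:T. ✓
4: successors {4}; ¬p there: 4:F. ✗
5: successors {4, 8}; ¬p there: 4:F, 8:T. ✓
6: successors {1, 3}; ¬p there: 1:F, 3:T. ✓
7: successors {1, 5}; ¬p there: 1:F, 5:F. ✗
8: successors {2, 4, 8}; ¬p there: 2:T, 4:F, 8:T. ✓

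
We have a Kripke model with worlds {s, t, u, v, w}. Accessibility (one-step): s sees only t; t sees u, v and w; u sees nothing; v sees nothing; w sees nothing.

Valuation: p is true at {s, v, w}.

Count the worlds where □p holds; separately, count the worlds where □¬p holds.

For □p:
s: successors {t}; p there: t:F. ✗
t: successors {u, v, w}; p there: u:F, v:T, w:T. ✗
u: no successors, so □p holds vacuously. ✓
v: no successors, so □p holds vacuously. ✓
w: no successors, so □p holds vacuously. ✓
— 3 worlds.
For □¬p:
s: successors {t}; ¬p there: t:T. ✓
t: successors {u, v, w}; ¬p there: u:T, v:F, w:F. ✗
u: no successors, so □¬p holds vacuously. ✓
v: no successors, so □¬p holds vacuously. ✓
w: no successors, so □¬p holds vacuously. ✓
— 4 worlds.

3 and 4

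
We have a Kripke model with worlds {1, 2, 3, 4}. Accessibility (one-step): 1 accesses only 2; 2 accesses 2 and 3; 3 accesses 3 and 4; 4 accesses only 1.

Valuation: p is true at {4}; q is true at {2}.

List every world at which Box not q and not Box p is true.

1: Box not q is F, not Box p is T. ✗
2: Box not q is F, not Box p is T. ✗
3: Box not q is T, not Box p is T. ✓
4: Box not q is T, not Box p is T. ✓

{3, 4}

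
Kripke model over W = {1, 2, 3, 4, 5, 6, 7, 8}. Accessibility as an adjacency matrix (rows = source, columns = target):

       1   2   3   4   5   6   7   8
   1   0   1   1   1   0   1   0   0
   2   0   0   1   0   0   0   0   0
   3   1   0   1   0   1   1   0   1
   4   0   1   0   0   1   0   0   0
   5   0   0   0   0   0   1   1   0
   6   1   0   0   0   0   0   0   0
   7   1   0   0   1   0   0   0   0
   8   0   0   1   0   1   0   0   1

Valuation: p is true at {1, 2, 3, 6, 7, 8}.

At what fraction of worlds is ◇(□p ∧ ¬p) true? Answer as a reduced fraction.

1: successors {2, 3, 4, 6}; □p ∧ ¬p there: 2:F, 3:F, 4:F, 6:F. ✗
2: successors {3}; □p ∧ ¬p there: 3:F. ✗
3: successors {1, 3, 5, 6, 8}; □p ∧ ¬p there: 1:F, 3:F, 5:T, 6:F, 8:F. ✓
4: successors {2, 5}; □p ∧ ¬p there: 2:F, 5:T. ✓
5: successors {6, 7}; □p ∧ ¬p there: 6:F, 7:F. ✗
6: successors {1}; □p ∧ ¬p there: 1:F. ✗
7: successors {1, 4}; □p ∧ ¬p there: 1:F, 4:F. ✗
8: successors {3, 5, 8}; □p ∧ ¬p there: 3:F, 5:T, 8:F. ✓
That's 3 of 8 worlds, so 3/8.

3/8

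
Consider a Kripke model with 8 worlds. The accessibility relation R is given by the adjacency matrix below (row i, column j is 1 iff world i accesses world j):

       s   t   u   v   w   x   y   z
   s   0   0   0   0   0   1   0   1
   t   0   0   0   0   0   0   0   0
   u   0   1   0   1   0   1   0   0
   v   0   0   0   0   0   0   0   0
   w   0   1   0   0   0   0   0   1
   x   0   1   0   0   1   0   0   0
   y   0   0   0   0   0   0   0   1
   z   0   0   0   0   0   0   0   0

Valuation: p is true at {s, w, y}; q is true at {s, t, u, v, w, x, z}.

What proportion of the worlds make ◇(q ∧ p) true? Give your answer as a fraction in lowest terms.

s: successors {x, z}; q ∧ p there: x:F, z:F. ✗
t: no successors, so ◇(q ∧ p) fails. ✗
u: successors {t, v, x}; q ∧ p there: t:F, v:F, x:F. ✗
v: no successors, so ◇(q ∧ p) fails. ✗
w: successors {t, z}; q ∧ p there: t:F, z:F. ✗
x: successors {t, w}; q ∧ p there: t:F, w:T. ✓
y: successors {z}; q ∧ p there: z:F. ✗
z: no successors, so ◇(q ∧ p) fails. ✗
That's 1 of 8 worlds, so 1/8.

1/8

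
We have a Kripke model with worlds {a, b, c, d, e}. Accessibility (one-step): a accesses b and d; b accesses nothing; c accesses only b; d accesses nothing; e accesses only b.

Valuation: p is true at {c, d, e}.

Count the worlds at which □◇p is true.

2

a: successors {b, d}; ◇p there: b:F, d:F. ✗
b: no successors, so □◇p holds vacuously. ✓
c: successors {b}; ◇p there: b:F. ✗
d: no successors, so □◇p holds vacuously. ✓
e: successors {b}; ◇p there: b:F. ✗
Satisfying worlds: {b, d}.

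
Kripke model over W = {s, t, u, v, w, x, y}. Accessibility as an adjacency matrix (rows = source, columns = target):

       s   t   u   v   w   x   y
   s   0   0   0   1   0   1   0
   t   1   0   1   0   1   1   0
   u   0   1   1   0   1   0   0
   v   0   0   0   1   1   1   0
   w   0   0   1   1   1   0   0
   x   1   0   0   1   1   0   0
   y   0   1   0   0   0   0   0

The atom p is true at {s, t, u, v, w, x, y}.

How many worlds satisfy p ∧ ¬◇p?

s: p is T, ¬◇p is F. ✗
t: p is T, ¬◇p is F. ✗
u: p is T, ¬◇p is F. ✗
v: p is T, ¬◇p is F. ✗
w: p is T, ¬◇p is F. ✗
x: p is T, ¬◇p is F. ✗
y: p is T, ¬◇p is F. ✗
Satisfying worlds: ∅.

0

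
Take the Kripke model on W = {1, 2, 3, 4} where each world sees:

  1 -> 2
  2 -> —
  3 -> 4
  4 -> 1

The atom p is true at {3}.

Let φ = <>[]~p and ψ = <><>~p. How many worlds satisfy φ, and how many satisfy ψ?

3 and 2

For <>[]~p:
1: successors {2}; []~p there: 2:T. ✓
2: no successors, so <>[]~p fails. ✗
3: successors {4}; []~p there: 4:T. ✓
4: successors {1}; []~p there: 1:T. ✓
— 3 worlds.
For <><>~p:
1: successors {2}; <>~p there: 2:F. ✗
2: no successors, so <><>~p fails. ✗
3: successors {4}; <>~p there: 4:T. ✓
4: successors {1}; <>~p there: 1:T. ✓
— 2 worlds.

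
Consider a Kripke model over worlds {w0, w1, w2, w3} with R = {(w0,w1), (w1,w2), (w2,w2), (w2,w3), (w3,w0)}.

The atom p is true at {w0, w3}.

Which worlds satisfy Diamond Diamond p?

{w1, w2}

w0: successors {w1}; Diamond p there: w1:F. ✗
w1: successors {w2}; Diamond p there: w2:T. ✓
w2: successors {w2, w3}; Diamond p there: w2:T, w3:T. ✓
w3: successors {w0}; Diamond p there: w0:F. ✗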